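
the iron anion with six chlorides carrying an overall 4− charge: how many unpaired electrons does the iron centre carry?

4 unpaired electrons

Ligand charges: each chloride is −1. With an overall charge of −4 the iron centre must be in the +2 oxidation state.
Group 8 minus oxidation state 2 gives a d⁶ configuration.
The spin state decides the count: Chloride is a weak-field ligand for a first-row metal, so the complex is high-spin.
An octahedral high-spin d⁶ ion is t₂g⁴e_g², giving 4 unpaired electrons.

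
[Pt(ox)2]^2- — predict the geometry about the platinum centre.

square planar

Summing ligand charges against the −2 overall charge gives an oxidation state of +2 for platinum.
Platinum is a group-10 element; Pt(II) is therefore d⁸.
Counting donor atoms: 2×oxalate (bidentate) → 4 donors. Coordination number = 4.
A 5d d⁸ ion has a large crystal-field splitting; square planar leaves the high-energy d_{x²−y²} orbital empty and maximises CFSE.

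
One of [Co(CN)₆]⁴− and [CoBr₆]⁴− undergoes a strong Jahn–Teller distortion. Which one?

[Co(CN)₆]⁴−: Ligand charges: each cyanide is −1. With an overall charge of −4 the cobalt centre must be in the +2 oxidation state. Co sits in group 9, so the d-electron count is 9 − 2 = 7. Cyanide is a strong-field ligand (high in the spectrochemical series) for a first-row metal, so the complex is low-spin. The t₂g⁶e_g¹ (low-spin) configuration has an unevenly filled e_g set; the Jahn–Teller theorem predicts a tetragonal distortion (typically axial elongation) to lift the degeneracy.
[CoBr₆]⁴−: Each bromide is −1; balancing the −4 overall charge requires Co(II). Co sits in group 9, so the d-electron count is 9 − 2 = 7. Bromide is a weak-field ligand for a first-row metal, so the complex is high-spin. The d⁷ configuration leaves the e_g set evenly filled (or empty) — no strong Jahn–Teller driving force.

[Co(CN)₆]⁴−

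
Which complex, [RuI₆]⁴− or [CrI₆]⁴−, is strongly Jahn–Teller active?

[RuI₆]⁴−: Summing ligand charges against the −4 overall charge gives an oxidation state of +2 for ruthenium. Ruthenium is a group-8 element; Ru(II) is therefore d⁶. A 4d ion has a large Δₒ and is invariably low-spin. The d⁶ configuration leaves the e_g set evenly filled (or empty) — no strong Jahn–Teller driving force.
[CrI₆]⁴−: Each iodide is −1; balancing the −4 overall charge requires Cr(II). Cr sits in group 6, so the d-electron count is 6 − 2 = 4. Iodide is a weak-field ligand for a first-row metal, so the complex is high-spin. The t₂g³e_g¹ (high-spin) configuration has an unevenly filled e_g set; the Jahn–Teller theorem predicts a tetragonal distortion (typically axial elongation) to lift the degeneracy.

[CrI₆]⁴−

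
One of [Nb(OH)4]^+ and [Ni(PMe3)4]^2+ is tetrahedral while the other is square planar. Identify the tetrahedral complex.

For [Nb(OH)4]^+: Each hydroxide is −1; balancing the +1 overall charge requires Nb(V). Nb sits in group 5, so the d-electron count is 5 − 5 = 0. A d⁰ ion has no crystal-field stabilisation preference between square planar and tetrahedral, so four ligands adopt the sterically favoured tetrahedral geometry. → tetrahedral.
For [Ni(PMe3)4]^2+: Ligand charges: trimethylphosphine is neutral. With an overall charge of +2 the nickel centre must be in the +2 oxidation state. Ni sits in group 10, so the d-electron count is 10 − 2 = 8. Trimethylphosphine is a strong-field ligand (high in the spectrochemical series). A 3d d⁸ ion with strong-field ligands gains enough CFSE to favour square planar over tetrahedral. → square planar.

[Nb(OH)4]^+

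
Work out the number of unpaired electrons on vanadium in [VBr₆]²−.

1 unpaired electron

Summing ligand charges against the −2 overall charge gives an oxidation state of +4 for vanadium.
Vanadium is a group-5 element; V(IV) is therefore d¹.
In an octahedral field the d¹ configuration is t₂g¹e_g⁰ (only one arrangement possible), giving 1 unpaired electron.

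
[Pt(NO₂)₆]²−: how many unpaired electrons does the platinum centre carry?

Each nitro (N-bound nitrite) is −1; balancing the −2 overall charge requires Pt(IV).
Pt sits in group 10, so the d-electron count is 10 − 4 = 6.
The spin state decides the count: a 5d ion has a large Δₒ and is invariably low-spin.
An octahedral low-spin d⁶ ion is t₂g⁶e_g⁰, giving 0 unpaired electrons.

0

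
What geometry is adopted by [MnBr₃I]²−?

Each bromide is −1; each iodide is −1; balancing the −2 overall charge requires Mn(II).
Manganese is a group-7 element; Mn(II) is therefore d⁵.
With 4 monodentate ligands the coordination number is 4.
Bromide and iodide are weak-field ligands.
A high-spin d⁵ ion has zero CFSE in either geometry, so four ligands adopt the sterically favoured tetrahedral geometry.

tetrahedral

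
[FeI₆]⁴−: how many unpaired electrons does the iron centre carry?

4

Ligand charges: each iodide is −1. With an overall charge of −4 the iron centre must be in the +2 oxidation state.
Fe sits in group 8, so the d-electron count is 8 − 2 = 6.
The spin state decides the count: Iodide is a weak-field ligand for a first-row metal, so the complex is high-spin.
An octahedral high-spin d⁶ ion is t₂g⁴e_g², giving 4 unpaired electrons.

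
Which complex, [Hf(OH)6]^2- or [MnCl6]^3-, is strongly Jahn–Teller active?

[Hf(OH)6]^2-: Each hydroxide is −1; balancing the −2 overall charge requires Hf(IV). Hafnium is a group-4 element; Hf(IV) is therefore d⁰. The d⁰ configuration leaves the e_g set evenly filled (or empty) — no strong Jahn–Teller driving force.
[MnCl6]^3-: Each chloride is −1; balancing the −3 overall charge requires Mn(III). Manganese is a group-7 element; Mn(III) is therefore d⁴. Chloride is a weak-field ligand for a first-row metal, so the complex is high-spin. The t₂g³e_g¹ (high-spin) configuration has an unevenly filled e_g set; the Jahn–Teller theorem predicts a tetragonal distortion (typically axial elongation) to lift the degeneracy.

[MnCl6]^3-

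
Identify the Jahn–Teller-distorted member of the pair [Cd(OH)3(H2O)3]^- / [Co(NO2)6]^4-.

[Cd(OH)3(H2O)3]^-: Each hydroxide is −1; water is neutral; balancing the −1 overall charge requires Cd(II). Group 12 minus oxidation state 2 gives a d¹⁰ configuration. The d¹⁰ configuration leaves the e_g set evenly filled (or empty) — no strong Jahn–Teller driving force.
[Co(NO2)6]^4-: Ligand charges: each nitro (N-bound nitrite) is −1. With an overall charge of −4 the cobalt centre must be in the +2 oxidation state. Group 9 minus oxidation state 2 gives a d⁷ configuration. Nitro (N-bound nitrite) is a strong-field ligand (high in the spectrochemical series) for a first-row metal, so the complex is low-spin. The t₂g⁶e_g¹ (low-spin) configuration has an unevenly filled e_g set; the Jahn–Teller theorem predicts a tetragonal distortion (typically axial elongation) to lift the degeneracy.

[Co(NO2)6]^4-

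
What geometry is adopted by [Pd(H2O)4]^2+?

Water is neutral; balancing the +2 overall charge requires Pd(II).
Pd sits in group 10, so the d-electron count is 10 − 2 = 8.
Coordination number: 4.
A 4d d⁸ ion has a large crystal-field splitting; square planar leaves the high-energy d_{x²−y²} orbital empty and maximises CFSE.

square planar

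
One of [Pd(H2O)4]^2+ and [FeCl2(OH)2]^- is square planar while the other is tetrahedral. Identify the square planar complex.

[Pd(H2O)4]^2+

For [Pd(H2O)4]^2+: Ligand charges: water is neutral. With an overall charge of +2 the palladium centre must be in the +2 oxidation state. Group 10 minus oxidation state 2 gives a d⁸ configuration. A 4d d⁸ ion has a large crystal-field splitting; square planar leaves the high-energy d_{x²−y²} orbital empty and maximises CFSE. → square planar.
For [FeCl2(OH)2]^-: Summing ligand charges against the −1 overall charge gives an oxidation state of +3 for iron. Fe sits in group 8, so the d-electron count is 8 − 3 = 5. A high-spin d⁵ ion has zero CFSE in either geometry, so four ligands adopt the sterically favoured tetrahedral geometry. → tetrahedral.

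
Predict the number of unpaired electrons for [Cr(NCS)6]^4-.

Summing ligand charges against the −4 overall charge gives an oxidation state of +2 for chromium.
Group 6 minus oxidation state 2 gives a d⁴ configuration.
The spin state decides the count: Isothiocyanate is a weak-field ligand for a first-row metal, so the complex is high-spin.
An octahedral high-spin d⁴ ion is t₂g³e_g¹, giving 4 unpaired electrons.

4 unpaired electrons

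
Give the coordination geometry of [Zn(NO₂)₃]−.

Summing ligand charges against the −1 overall charge gives an oxidation state of +2 for zinc.
Zinc is a group-12 element; Zn(II) is therefore d¹⁰.
With 3 monodentate ligands the coordination number is 3.
Three ligands around a d¹⁰ centre minimise repulsion in a trigonal-planar arrangement.

trigonal planar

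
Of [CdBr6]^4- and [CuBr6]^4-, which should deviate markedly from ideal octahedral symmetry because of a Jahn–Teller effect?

[CuBr6]^4-

[CdBr6]^4-: Ligand charges: each bromide is −1. With an overall charge of −4 the cadmium centre must be in the +2 oxidation state. Cd sits in group 12, so the d-electron count is 12 − 2 = 10. The d¹⁰ configuration leaves the e_g set evenly filled (or empty) — no strong Jahn–Teller driving force.
[CuBr6]^4-: Each bromide is −1; balancing the −4 overall charge requires Cu(II). Cu sits in group 11, so the d-electron count is 11 − 2 = 9. The t₂g⁶e_g³ configuration has an unevenly filled e_g set; the Jahn–Teller theorem predicts a tetragonal distortion (typically axial elongation) to lift the degeneracy.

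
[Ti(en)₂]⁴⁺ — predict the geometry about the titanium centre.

tetrahedral

Ethylenediamine is neutral; balancing the +4 overall charge requires Ti(IV).
Group 4 minus oxidation state 4 gives a d⁰ configuration.
Counting donor atoms: 2×ethylenediamine (bidentate) → 4 donors. Coordination number = 4.
A d⁰ ion has no crystal-field stabilisation preference between square planar and tetrahedral, so four ligands adopt the sterically favoured tetrahedral geometry.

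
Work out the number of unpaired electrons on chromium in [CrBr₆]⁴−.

Summing ligand charges against the −4 overall charge gives an oxidation state of +2 for chromium.
Cr sits in group 6, so the d-electron count is 6 − 2 = 4.
The spin state decides the count: Bromide is a weak-field ligand for a first-row metal, so the complex is high-spin.
An octahedral high-spin d⁴ ion is t₂g³e_g¹, giving 4 unpaired electrons.

4 unpaired electrons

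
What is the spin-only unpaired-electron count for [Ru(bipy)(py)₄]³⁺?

1

Summing ligand charges against the +3 overall charge gives an oxidation state of +3 for ruthenium.
Group 8 minus oxidation state 3 gives a d⁵ configuration.
Counting donor atoms: 1×2,2′-bipyridine (bidentate) → 2 donors; 4×pyridine (monodentate) → 4 donors. Coordination number = 6.
The spin state decides the count: a 4d ion has a large Δₒ and is invariably low-spin.
An octahedral low-spin d⁵ ion is t₂g⁵e_g⁰, giving 1 unpaired electron.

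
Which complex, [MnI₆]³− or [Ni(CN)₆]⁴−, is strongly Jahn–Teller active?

[MnI₆]³−: Summing ligand charges against the −3 overall charge gives an oxidation state of +3 for manganese. Mn sits in group 7, so the d-electron count is 7 − 3 = 4. Iodide is a weak-field ligand for a first-row metal, so the complex is high-spin. The t₂g³e_g¹ (high-spin) configuration has an unevenly filled e_g set; the Jahn–Teller theorem predicts a tetragonal distortion (typically axial elongation) to lift the degeneracy.
[Ni(CN)₆]⁴−: Each cyanide is −1; balancing the −4 overall charge requires Ni(II). Nickel is a group-10 element; Ni(II) is therefore d⁸. The d⁸ configuration leaves the e_g set evenly filled (or empty) — no strong Jahn–Teller driving force.

[MnI₆]³−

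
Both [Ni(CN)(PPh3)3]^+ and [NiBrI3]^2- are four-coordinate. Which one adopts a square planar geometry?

[Ni(CN)(PPh3)3]^+

For [Ni(CN)(PPh3)3]^+: Summing ligand charges against the +1 overall charge gives an oxidation state of +2 for nickel. Ni sits in group 10, so the d-electron count is 10 − 2 = 8. Cyanide and triphenylphosphine are strong-field ligands (high in the spectrochemical series). A 3d d⁸ ion with strong-field ligands gains enough CFSE to favour square planar over tetrahedral. → square planar.
For [NiBrI3]^2-: Each bromide is −1; each iodide is −1; balancing the −2 overall charge requires Ni(II). Group 10 minus oxidation state 2 gives a d⁸ configuration. Bromide and iodide are weak-field ligands. With weak-field ligands the CFSE gain from square planar is small, so a 3d d⁸ ion takes the sterically preferred tetrahedral geometry. → tetrahedral.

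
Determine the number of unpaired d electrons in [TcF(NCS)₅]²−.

3 unpaired electrons

Ligand charges: each fluoride is −1; each isothiocyanate is −1. With an overall charge of −2 the technetium centre must be in the +4 oxidation state.
Technetium is a group-7 element; Tc(IV) is therefore d³.
In an octahedral field the d³ configuration is t₂g³e_g⁰ (only one arrangement possible), giving 3 unpaired electrons.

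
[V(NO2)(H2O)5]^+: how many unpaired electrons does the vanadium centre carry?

Summing ligand charges against the +1 overall charge gives an oxidation state of +2 for vanadium.
V sits in group 5, so the d-electron count is 5 − 2 = 3.
In an octahedral field the d³ configuration is t₂g³e_g⁰ (only one arrangement possible), giving 3 unpaired electrons.

3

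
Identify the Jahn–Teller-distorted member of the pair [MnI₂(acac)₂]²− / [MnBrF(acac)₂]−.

[MnI₂(acac)₂]²−: Ligand charges: each iodide is −1; each acetylacetonate is −1. With an overall charge of −2 the manganese centre must be in the +2 oxidation state. Group 7 minus oxidation state 2 gives a d⁵ configuration. Acetylacetonate and iodide are weak-field ligands for a first-row metal, so the complex is high-spin. The d⁵ configuration leaves the e_g set evenly filled (or empty) — no strong Jahn–Teller driving force.
[MnBrF(acac)₂]−: Summing ligand charges against the −1 overall charge gives an oxidation state of +3 for manganese. Group 7 minus oxidation state 3 gives a d⁴ configuration. Acetylacetonate, bromide, and fluoride are weak-field ligands for a first-row metal, so the complex is high-spin. The t₂g³e_g¹ (high-spin) configuration has an unevenly filled e_g set; the Jahn–Teller theorem predicts a tetragonal distortion (typically axial elongation) to lift the degeneracy.

[MnBrF(acac)₂]−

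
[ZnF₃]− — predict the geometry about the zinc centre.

Ligand charges: each fluoride is −1. With an overall charge of −1 the zinc centre must be in the +2 oxidation state.
Zinc is a group-12 element; Zn(II) is therefore d¹⁰.
Coordination number: 3.
Three ligands around a d¹⁰ centre minimise repulsion in a trigonal-planar arrangement.

trigonal planar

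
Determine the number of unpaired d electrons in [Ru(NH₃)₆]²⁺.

0

Ammonia is neutral; balancing the +2 overall charge requires Ru(II).
Group 8 minus oxidation state 2 gives a d⁶ configuration.
The spin state decides the count: a 4d ion has a large Δₒ and is invariably low-spin.
An octahedral low-spin d⁶ ion is t₂g⁶e_g⁰, giving 0 unpaired electrons.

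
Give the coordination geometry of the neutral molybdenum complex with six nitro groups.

Summing ligand charges against the 0 overall charge gives an oxidation state of +6 for molybdenum.
Group 6 minus oxidation state 6 gives a d⁰ configuration.
With 6 monodentate ligands the coordination number is 6.
Six donors around a single metal centre give an octahedral coordination sphere.

octahedral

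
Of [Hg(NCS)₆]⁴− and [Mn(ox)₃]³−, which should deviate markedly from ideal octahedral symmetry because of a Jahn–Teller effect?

[Mn(ox)₃]³−

[Hg(NCS)₆]⁴−: Each isothiocyanate is −1; balancing the −4 overall charge requires Hg(II). Hg sits in group 12, so the d-electron count is 12 − 2 = 10. The d¹⁰ configuration leaves the e_g set evenly filled (or empty) — no strong Jahn–Teller driving force.
[Mn(ox)₃]³−: Ligand charges: each oxalate is −2. With an overall charge of −3 the manganese centre must be in the +3 oxidation state. Manganese is a group-7 element; Mn(III) is therefore d⁴. Oxalate is a weak-field ligand for a first-row metal, so the complex is high-spin. The t₂g³e_g¹ (high-spin) configuration has an unevenly filled e_g set; the Jahn–Teller theorem predicts a tetragonal distortion (typically axial elongation) to lift the degeneracy.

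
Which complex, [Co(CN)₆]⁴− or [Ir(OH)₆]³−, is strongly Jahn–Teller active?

[Co(CN)₆]⁴−

[Co(CN)₆]⁴−: Summing ligand charges against the −4 overall charge gives an oxidation state of +2 for cobalt. Cobalt is a group-9 element; Co(II) is therefore d⁷. Cyanide is a strong-field ligand (high in the spectrochemical series) for a first-row metal, so the complex is low-spin. The t₂g⁶e_g¹ (low-spin) configuration has an unevenly filled e_g set; the Jahn–Teller theorem predicts a tetragonal distortion (typically axial elongation) to lift the degeneracy.
[Ir(OH)₆]³−: Each hydroxide is −1; balancing the −3 overall charge requires Ir(III). Iridium is a group-9 element; Ir(III) is therefore d⁶. A 5d ion has a large Δₒ and is invariably low-spin. The d⁶ configuration leaves the e_g set evenly filled (or empty) — no strong Jahn–Teller driving force.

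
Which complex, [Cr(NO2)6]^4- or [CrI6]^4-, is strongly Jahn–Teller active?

[Cr(NO2)6]^4-: Each nitro (N-bound nitrite) is −1; balancing the −4 overall charge requires Cr(II). Group 6 minus oxidation state 2 gives a d⁴ configuration. Nitro (N-bound nitrite) is a strong-field ligand (high in the spectrochemical series) for a first-row metal, so the complex is low-spin. The d⁴ configuration leaves the e_g set evenly filled (or empty) — no strong Jahn–Teller driving force.
[CrI6]^4-: Summing ligand charges against the −4 overall charge gives an oxidation state of +2 for chromium. Cr sits in group 6, so the d-electron count is 6 − 2 = 4. Iodide is a weak-field ligand for a first-row metal, so the complex is high-spin. The t₂g³e_g¹ (high-spin) configuration has an unevenly filled e_g set; the Jahn–Teller theorem predicts a tetragonal distortion (typically axial elongation) to lift the degeneracy.

[CrI6]^4-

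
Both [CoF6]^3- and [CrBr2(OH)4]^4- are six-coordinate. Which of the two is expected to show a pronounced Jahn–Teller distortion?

[CrBr2(OH)4]^4-

[CoF6]^3-: Ligand charges: each fluoride is −1. With an overall charge of −3 the cobalt centre must be in the +3 oxidation state. Cobalt is a group-9 element; Co(III) is therefore d⁶. Fluoride is the one ligand weak enough to leave Co(III) high-spin — [CoF₆]³⁻ is the classic exception. The d⁶ configuration leaves the e_g set evenly filled (or empty) — no strong Jahn–Teller driving force.
[CrBr2(OH)4]^4-: Ligand charges: each bromide is −1; each hydroxide is −1. With an overall charge of −4 the chromium centre must be in the +2 oxidation state. Group 6 minus oxidation state 2 gives a d⁴ configuration. Bromide and hydroxide are weak-field ligands for a first-row metal, so the complex is high-spin. The t₂g³e_g¹ (high-spin) configuration has an unevenly filled e_g set; the Jahn–Teller theorem predicts a tetragonal distortion (typically axial elongation) to lift the degeneracy.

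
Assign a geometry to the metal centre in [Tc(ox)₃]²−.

Each oxalate is −2; balancing the −2 overall charge requires Tc(IV).
Group 7 minus oxidation state 4 gives a d³ configuration.
Counting donor atoms: 3×oxalate (bidentate) → 6 donors. Coordination number = 6.
Six donors around a single metal centre give an octahedral coordination sphere.

octahedral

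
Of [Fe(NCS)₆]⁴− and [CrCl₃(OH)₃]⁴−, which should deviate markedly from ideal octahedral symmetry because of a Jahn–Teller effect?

[CrCl₃(OH)₃]⁴−

[Fe(NCS)₆]⁴−: Each isothiocyanate is −1; balancing the −4 overall charge requires Fe(II). Group 8 minus oxidation state 2 gives a d⁶ configuration. Isothiocyanate is a weak-field ligand for a first-row metal, so the complex is high-spin. The d⁶ configuration leaves the e_g set evenly filled (or empty) — no strong Jahn–Teller driving force.
[CrCl₃(OH)₃]⁴−: Summing ligand charges against the −4 overall charge gives an oxidation state of +2 for chromium. Cr sits in group 6, so the d-electron count is 6 − 2 = 4. Chloride and hydroxide are weak-field ligands for a first-row metal, so the complex is high-spin. The t₂g³e_g¹ (high-spin) configuration has an unevenly filled e_g set; the Jahn–Teller theorem predicts a tetragonal distortion (typically axial elongation) to lift the degeneracy.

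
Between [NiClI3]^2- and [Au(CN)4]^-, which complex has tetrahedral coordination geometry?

For [NiClI3]^2-: Each chloride is −1; each iodide is −1; balancing the −2 overall charge requires Ni(II). Ni sits in group 10, so the d-electron count is 10 − 2 = 8. Chloride and iodide are weak-field ligands. With weak-field ligands the CFSE gain from square planar is small, so a 3d d⁸ ion takes the sterically preferred tetrahedral geometry. → tetrahedral.
For [Au(CN)4]^-: Ligand charges: each cyanide is −1. With an overall charge of −1 the gold centre must be in the +3 oxidation state. Gold is a group-11 element; Au(III) is therefore d⁸. A 5d d⁸ ion has a large crystal-field splitting; square planar leaves the high-energy d_{x²−y²} orbital empty and maximises CFSE. → square planar.

[NiClI3]^2-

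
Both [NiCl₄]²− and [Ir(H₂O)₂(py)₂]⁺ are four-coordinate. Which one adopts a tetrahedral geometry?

For [NiCl₄]²−: Ligand charges: each chloride is −1. With an overall charge of −2 the nickel centre must be in the +2 oxidation state. Group 10 minus oxidation state 2 gives a d⁸ configuration. Chloride is a weak-field ligand. With weak-field ligands the CFSE gain from square planar is small, so a 3d d⁸ ion takes the sterically preferred tetrahedral geometry. → tetrahedral.
For [Ir(H₂O)₂(py)₂]⁺: Water is neutral; pyridine is neutral; balancing the +1 overall charge requires Ir(I). Group 9 minus oxidation state 1 gives a d⁸ configuration. A 5d d⁸ ion has a large crystal-field splitting; square planar leaves the high-energy d_{x²−y²} orbital empty and maximises CFSE. → square planar.

[NiCl₄]²−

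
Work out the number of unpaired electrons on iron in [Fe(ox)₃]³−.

5 unpaired electrons

Summing ligand charges against the −3 overall charge gives an oxidation state of +3 for iron.
Iron is a group-8 element; Fe(III) is therefore d⁵.
Counting donor atoms: 3×oxalate (bidentate) → 6 donors. Coordination number = 6.
The spin state decides the count: Oxalate is a weak-field ligand for a first-row metal, so the complex is high-spin.
An octahedral high-spin d⁵ ion is t₂g³e_g², giving 5 unpaired electrons.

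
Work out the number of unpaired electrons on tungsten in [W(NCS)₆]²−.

Each isothiocyanate is −1; balancing the −2 overall charge requires W(IV).
Tungsten is a group-6 element; W(IV) is therefore d².
In an octahedral field the d² configuration is t₂g²e_g⁰ (only one arrangement possible), giving 2 unpaired electrons.

2 unpaired electrons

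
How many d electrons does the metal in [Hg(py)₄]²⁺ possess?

Pyridine is neutral; balancing the +2 overall charge requires Hg(II).
Hg sits in group 12, so the d-electron count is 12 − 2 = 10.

d10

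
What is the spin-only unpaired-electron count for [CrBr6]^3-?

3

Summing ligand charges against the −3 overall charge gives an oxidation state of +3 for chromium.
Chromium is a group-6 element; Cr(III) is therefore d³.
In an octahedral field the d³ configuration is t₂g³e_g⁰ (only one arrangement possible), giving 3 unpaired electrons.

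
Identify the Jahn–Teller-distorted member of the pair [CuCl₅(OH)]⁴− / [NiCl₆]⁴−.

[CuCl₅(OH)]⁴−: Summing ligand charges against the −4 overall charge gives an oxidation state of +2 for copper. Group 11 minus oxidation state 2 gives a d⁹ configuration. The t₂g⁶e_g³ configuration has an unevenly filled e_g set; the Jahn–Teller theorem predicts a tetragonal distortion (typically axial elongation) to lift the degeneracy.
[NiCl₆]⁴−: Summing ligand charges against the −4 overall charge gives an oxidation state of +2 for nickel. Ni sits in group 10, so the d-electron count is 10 − 2 = 8. The d⁸ configuration leaves the e_g set evenly filled (or empty) — no strong Jahn–Teller driving force.

[CuCl₅(OH)]⁴−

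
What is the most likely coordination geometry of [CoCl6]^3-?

octahedral

Ligand charges: each chloride is −1. With an overall charge of −3 the cobalt centre must be in the +3 oxidation state.
Cobalt is a group-9 element; Co(III) is therefore d⁶.
With 6 monodentate ligands the coordination number is 6.
Six donors around a single metal centre give an octahedral coordination sphere.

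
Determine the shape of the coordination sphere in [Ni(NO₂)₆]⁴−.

octahedral

Summing ligand charges against the −4 overall charge gives an oxidation state of +2 for nickel.
Ni sits in group 10, so the d-electron count is 10 − 2 = 8.
With 6 monodentate ligands the coordination number is 6.
Six donors around a single metal centre give an octahedral coordination sphere.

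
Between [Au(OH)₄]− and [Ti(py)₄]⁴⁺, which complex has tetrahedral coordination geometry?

[Ti(py)₄]⁴⁺

For [Au(OH)₄]−: Each hydroxide is −1; balancing the −1 overall charge requires Au(III). Group 11 minus oxidation state 3 gives a d⁸ configuration. A 5d d⁸ ion has a large crystal-field splitting; square planar leaves the high-energy d_{x²−y²} orbital empty and maximises CFSE. → square planar.
For [Ti(py)₄]⁴⁺: Ligand charges: pyridine is neutral. With an overall charge of +4 the titanium centre must be in the +4 oxidation state. Group 4 minus oxidation state 4 gives a d⁰ configuration. A d⁰ ion has no crystal-field stabilisation preference between square planar and tetrahedral, so four ligands adopt the sterically favoured tetrahedral geometry. → tetrahedral.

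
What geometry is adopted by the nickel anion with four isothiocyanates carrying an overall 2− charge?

tetrahedral

Each isothiocyanate is −1; balancing the −2 overall charge requires Ni(II).
Group 10 minus oxidation state 2 gives a d⁸ configuration.
With 4 monodentate ligands the coordination number is 4.
Isothiocyanate is a weak-field ligand.
With weak-field ligands the CFSE gain from square planar is small, so a 3d d⁸ ion takes the sterically preferred tetrahedral geometry.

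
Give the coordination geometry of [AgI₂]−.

Each iodide is −1; balancing the −1 overall charge requires Ag(I).
Ag sits in group 11, so the d-electron count is 11 − 1 = 10.
With 2 monodentate ligands the coordination number is 2.
A d¹⁰ ion with only two ligands adopts a linear arrangement (sp hybridisation; no CFSE preference).

linear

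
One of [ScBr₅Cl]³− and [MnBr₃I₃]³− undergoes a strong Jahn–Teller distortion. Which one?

[ScBr₅Cl]³−: Ligand charges: each bromide is −1; each chloride is −1. With an overall charge of −3 the scandium centre must be in the +3 oxidation state. Scandium is a group-3 element; Sc(III) is therefore d⁰. The d⁰ configuration leaves the e_g set evenly filled (or empty) — no strong Jahn–Teller driving force.
[MnBr₃I₃]³−: Summing ligand charges against the −3 overall charge gives an oxidation state of +3 for manganese. Group 7 minus oxidation state 3 gives a d⁴ configuration. Bromide and iodide are weak-field ligands for a first-row metal, so the complex is high-spin. The t₂g³e_g¹ (high-spin) configuration has an unevenly filled e_g set; the Jahn–Teller theorem predicts a tetragonal distortion (typically axial elongation) to lift the degeneracy.

[MnBr₃I₃]³−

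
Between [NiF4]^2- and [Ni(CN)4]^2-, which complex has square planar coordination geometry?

For [NiF4]^2-: Each fluoride is −1; balancing the −2 overall charge requires Ni(II). Group 10 minus oxidation state 2 gives a d⁸ configuration. Fluoride is a weak-field ligand. With weak-field ligands the CFSE gain from square planar is small, so a 3d d⁸ ion takes the sterically preferred tetrahedral geometry. → tetrahedral.
For [Ni(CN)4]^2-: Each cyanide is −1; balancing the −2 overall charge requires Ni(II). Group 10 minus oxidation state 2 gives a d⁸ configuration. Cyanide is a strong-field ligand (high in the spectrochemical series). A 3d d⁸ ion with strong-field ligands gains enough CFSE to favour square planar over tetrahedral. → square planar.

[Ni(CN)4]^2-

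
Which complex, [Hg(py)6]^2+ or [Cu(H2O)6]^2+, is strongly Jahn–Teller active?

[Cu(H2O)6]^2+

[Hg(py)6]^2+: Summing ligand charges against the +2 overall charge gives an oxidation state of +2 for mercury. Hg sits in group 12, so the d-electron count is 12 − 2 = 10. The d¹⁰ configuration leaves the e_g set evenly filled (or empty) — no strong Jahn–Teller driving force.
[Cu(H2O)6]^2+: Water is neutral; balancing the +2 overall charge requires Cu(II). Cu sits in group 11, so the d-electron count is 11 − 2 = 9. The t₂g⁶e_g³ configuration has an unevenly filled e_g set; the Jahn–Teller theorem predicts a tetragonal distortion (typically axial elongation) to lift the degeneracy.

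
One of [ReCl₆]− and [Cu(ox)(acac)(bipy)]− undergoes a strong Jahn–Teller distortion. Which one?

[ReCl₆]−: Ligand charges: each chloride is −1. With an overall charge of −1 the rhenium centre must be in the +5 oxidation state. Rhenium is a group-7 element; Re(V) is therefore d². The d² configuration leaves the e_g set evenly filled (or empty) — no strong Jahn–Teller driving force.
[Cu(ox)(acac)(bipy)]−: Ligand charges: each oxalate is −2; each acetylacetonate is −1; 2,2′-bipyridine is neutral. With an overall charge of −1 the copper centre must be in the +2 oxidation state. Copper is a group-11 element; Cu(II) is therefore d⁹. The t₂g⁶e_g³ configuration has an unevenly filled e_g set; the Jahn–Teller theorem predicts a tetragonal distortion (typically axial elongation) to lift the degeneracy.

[Cu(ox)(acac)(bipy)]−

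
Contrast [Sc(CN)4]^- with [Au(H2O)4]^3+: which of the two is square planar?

[Au(H2O)4]^3+

For [Sc(CN)4]^-: Summing ligand charges against the −1 overall charge gives an oxidation state of +3 for scandium. Sc sits in group 3, so the d-electron count is 3 − 3 = 0. A d⁰ ion has no crystal-field stabilisation preference between square planar and tetrahedral, so four ligands adopt the sterically favoured tetrahedral geometry. → tetrahedral.
For [Au(H2O)4]^3+: Ligand charges: water is neutral. With an overall charge of +3 the gold centre must be in the +3 oxidation state. Group 11 minus oxidation state 3 gives a d⁸ configuration. A 5d d⁸ ion has a large crystal-field splitting; square planar leaves the high-energy d_{x²−y²} orbital empty and maximises CFSE. → square planar.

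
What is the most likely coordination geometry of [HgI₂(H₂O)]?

Ligand charges: each iodide is −1; water is neutral. With an overall charge of 0 the mercury centre must be in the +2 oxidation state.
Mercury is a group-12 element; Hg(II) is therefore d¹⁰.
Coordination number: 3.
Three ligands around a d¹⁰ centre minimise repulsion in a trigonal-planar arrangement.

trigonal planar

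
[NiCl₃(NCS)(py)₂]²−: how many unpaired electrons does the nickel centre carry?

2

Each chloride is −1; each isothiocyanate is −1; pyridine is neutral; balancing the −2 overall charge requires Ni(II).
Group 10 minus oxidation state 2 gives a d⁸ configuration.
In an octahedral field the d⁸ configuration is t₂g⁶e_g² (only one arrangement possible), giving 2 unpaired electrons.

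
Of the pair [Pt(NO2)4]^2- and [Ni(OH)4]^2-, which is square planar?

For [Pt(NO2)4]^2-: Each nitro (N-bound nitrite) is −1; balancing the −2 overall charge requires Pt(II). Group 10 minus oxidation state 2 gives a d⁸ configuration. A 5d d⁸ ion has a large crystal-field splitting; square planar leaves the high-energy d_{x²−y²} orbital empty and maximises CFSE. → square planar.
For [Ni(OH)4]^2-: Ligand charges: each hydroxide is −1. With an overall charge of −2 the nickel centre must be in the +2 oxidation state. Nickel is a group-10 element; Ni(II) is therefore d⁸. Hydroxide is a weak-field ligand. With weak-field ligands the CFSE gain from square planar is small, so a 3d d⁸ ion takes the sterically preferred tetrahedral geometry. → tetrahedral.

[Pt(NO2)4]^2-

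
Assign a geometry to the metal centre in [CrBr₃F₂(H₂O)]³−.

octahedral

Ligand charges: each bromide is −1; each fluoride is −1; water is neutral. With an overall charge of −3 the chromium centre must be in the +2 oxidation state.
Chromium is a group-6 element; Cr(II) is therefore d⁴.
With 6 monodentate ligands the coordination number is 6.
Six donors around a single metal centre give an octahedral coordination sphere.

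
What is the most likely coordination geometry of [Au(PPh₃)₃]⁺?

trigonal planar

Summing ligand charges against the +1 overall charge gives an oxidation state of +1 for gold.
Gold is a group-11 element; Au(I) is therefore d¹⁰.
With 3 monodentate ligands the coordination number is 3.
Three ligands around a d¹⁰ centre minimise repulsion in a trigonal-planar arrangement.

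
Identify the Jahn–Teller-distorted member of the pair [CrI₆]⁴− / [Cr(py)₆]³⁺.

[CrI₆]⁴−: Ligand charges: each iodide is −1. With an overall charge of −4 the chromium centre must be in the +2 oxidation state. Cr sits in group 6, so the d-electron count is 6 − 2 = 4. Iodide is a weak-field ligand for a first-row metal, so the complex is high-spin. The t₂g³e_g¹ (high-spin) configuration has an unevenly filled e_g set; the Jahn–Teller theorem predicts a tetragonal distortion (typically axial elongation) to lift the degeneracy.
[Cr(py)₆]³⁺: Pyridine is neutral; balancing the +3 overall charge requires Cr(III). Cr sits in group 6, so the d-electron count is 6 − 3 = 3. The d³ configuration leaves the e_g set evenly filled (or empty) — no strong Jahn–Teller driving force.

[CrI₆]⁴−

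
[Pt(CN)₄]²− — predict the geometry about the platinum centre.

square planar

Ligand charges: each cyanide is −1. With an overall charge of −2 the platinum centre must be in the +2 oxidation state.
Pt sits in group 10, so the d-electron count is 10 − 2 = 8.
With 4 monodentate ligands the coordination number is 4.
A 5d d⁸ ion has a large crystal-field splitting; square planar leaves the high-energy d_{x²−y²} orbital empty and maximises CFSE.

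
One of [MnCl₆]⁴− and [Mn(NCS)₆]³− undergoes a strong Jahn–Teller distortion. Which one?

[Mn(NCS)₆]³−

[MnCl₆]⁴−: Summing ligand charges against the −4 overall charge gives an oxidation state of +2 for manganese. Manganese is a group-7 element; Mn(II) is therefore d⁵. Chloride is a weak-field ligand for a first-row metal, so the complex is high-spin. The d⁵ configuration leaves the e_g set evenly filled (or empty) — no strong Jahn–Teller driving force.
[Mn(NCS)₆]³−: Ligand charges: each isothiocyanate is −1. With an overall charge of −3 the manganese centre must be in the +3 oxidation state. Manganese is a group-7 element; Mn(III) is therefore d⁴. Isothiocyanate is a weak-field ligand for a first-row metal, so the complex is high-spin. The t₂g³e_g¹ (high-spin) configuration has an unevenly filled e_g set; the Jahn–Teller theorem predicts a tetragonal distortion (typically axial elongation) to lift the degeneracy.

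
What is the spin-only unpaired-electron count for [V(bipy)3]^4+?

Summing ligand charges against the +4 overall charge gives an oxidation state of +4 for vanadium.
Group 5 minus oxidation state 4 gives a d¹ configuration.
Counting donor atoms: 3×2,2′-bipyridine (bidentate) → 6 donors. Coordination number = 6.
In an octahedral field the d¹ configuration is t₂g¹e_g⁰ (only one arrangement possible), giving 1 unpaired electron.

1 unpaired electron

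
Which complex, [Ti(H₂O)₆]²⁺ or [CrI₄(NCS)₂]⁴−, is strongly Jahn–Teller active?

[Ti(H₂O)₆]²⁺: Summing ligand charges against the +2 overall charge gives an oxidation state of +2 for titanium. Titanium is a group-4 element; Ti(II) is therefore d². The d² configuration leaves the e_g set evenly filled (or empty) — no strong Jahn–Teller driving force.
[CrI₄(NCS)₂]⁴−: Summing ligand charges against the −4 overall charge gives an oxidation state of +2 for chromium. Group 6 minus oxidation state 2 gives a d⁴ configuration. Iodide and isothiocyanate are weak-field ligands for a first-row metal, so the complex is high-spin. The t₂g³e_g¹ (high-spin) configuration has an unevenly filled e_g set; the Jahn–Teller theorem predicts a tetragonal distortion (typically axial elongation) to lift the degeneracy.

[CrI₄(NCS)₂]⁴−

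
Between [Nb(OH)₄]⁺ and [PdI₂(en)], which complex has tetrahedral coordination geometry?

For [Nb(OH)₄]⁺: Ligand charges: each hydroxide is −1. With an overall charge of +1 the niobium centre must be in the +5 oxidation state. Group 5 minus oxidation state 5 gives a d⁰ configuration. A d⁰ ion has no crystal-field stabilisation preference between square planar and tetrahedral, so four ligands adopt the sterically favoured tetrahedral geometry. → tetrahedral.
For [PdI₂(en)]: Ligand charges: each iodide is −1; ethylenediamine is neutral. With an overall charge of 0 the palladium centre must be in the +2 oxidation state. Palladium is a group-10 element; Pd(II) is therefore d⁸. A 4d d⁸ ion has a large crystal-field splitting; square planar leaves the high-energy d_{x²−y²} orbital empty and maximises CFSE. → square planar.

[Nb(OH)₄]⁺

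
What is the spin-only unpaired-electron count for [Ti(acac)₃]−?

Summing ligand charges against the −1 overall charge gives an oxidation state of +2 for titanium.
Ti sits in group 4, so the d-electron count is 4 − 2 = 2.
Counting donor atoms: 3×acetylacetonate (bidentate) → 6 donors. Coordination number = 6.
In an octahedral field the d² configuration is t₂g²e_g⁰ (only one arrangement possible), giving 2 unpaired electrons.

2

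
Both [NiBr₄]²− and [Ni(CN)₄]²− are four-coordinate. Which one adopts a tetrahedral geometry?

For [NiBr₄]²−: Summing ligand charges against the −2 overall charge gives an oxidation state of +2 for nickel. Nickel is a group-10 element; Ni(II) is therefore d⁸. Bromide is a weak-field ligand. With weak-field ligands the CFSE gain from square planar is small, so a 3d d⁸ ion takes the sterically preferred tetrahedral geometry. → tetrahedral.
For [Ni(CN)₄]²−: Each cyanide is −1; balancing the −2 overall charge requires Ni(II). Group 10 minus oxidation state 2 gives a d⁸ configuration. Cyanide is a strong-field ligand (high in the spectrochemical series). A 3d d⁸ ion with strong-field ligands gains enough CFSE to favour square planar over tetrahedral. → square planar.

[NiBr₄]²−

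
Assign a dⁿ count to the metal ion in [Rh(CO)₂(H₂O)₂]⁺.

Carbonyl is neutral; water is neutral; balancing the +1 overall charge requires Rh(I).
Rhodium is a group-9 element; Rh(I) is therefore d⁸.

d⁸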